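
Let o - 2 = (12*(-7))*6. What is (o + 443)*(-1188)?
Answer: 70092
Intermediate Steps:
o = -502 (o = 2 + (12*(-7))*6 = 2 - 84*6 = 2 - 504 = -502)
(o + 443)*(-1188) = (-502 + 443)*(-1188) = -59*(-1188) = 70092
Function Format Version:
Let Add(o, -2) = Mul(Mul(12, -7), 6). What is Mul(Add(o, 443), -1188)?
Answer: 70092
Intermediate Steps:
o = -502 (o = Add(2, Mul(Mul(12, -7), 6)) = Add(2, Mul(-84, 6)) = Add(2, -504) = -502)
Mul(Add(o, 443), -1188) = Mul(Add(-502, 443), -1188) = Mul(-59, -1188) = 70092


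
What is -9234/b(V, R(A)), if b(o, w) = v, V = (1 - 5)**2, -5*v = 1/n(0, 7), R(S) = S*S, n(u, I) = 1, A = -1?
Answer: 46170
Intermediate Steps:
R(S) = S**2
v = -1/5 (v = -1/5/1 = -1/5*1 = -1/5 ≈ -0.20000)
V = 16 (V = (-4)**2 = 16)
b(o, w) = -1/5
-9234/b(V, R(A)) = -9234/(-1/5) = -9234*(-5) = 46170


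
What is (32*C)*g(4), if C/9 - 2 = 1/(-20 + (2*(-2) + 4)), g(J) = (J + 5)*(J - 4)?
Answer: 0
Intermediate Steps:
g(J) = (-4 + J)*(5 + J) (g(J) = (5 + J)*(-4 + J) = (-4 + J)*(5 + J))
C = 351/20 (C = 18 + 9/(-20 + (2*(-2) + 4)) = 18 + 9/(-20 + (-4 + 4)) = 18 + 9/(-20 + 0) = 18 + 9/(-20) = 18 + 9*(-1/20) = 18 - 9/20 = 351/20 ≈ 17.550)
(32*C)*g(4) = (32*(351/20))*(-20 + 4 + 4²) = 2808*(-20 + 4 + 16)/5 = (2808/5)*0 = 0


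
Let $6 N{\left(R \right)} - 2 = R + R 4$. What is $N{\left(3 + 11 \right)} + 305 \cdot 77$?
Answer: $23497$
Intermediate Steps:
$N{\left(R \right)} = \frac{1}{3} + \frac{5 R}{6}$ ($N{\left(R \right)} = \frac{1}{3} + \frac{R + R 4}{6} = \frac{1}{3} + \frac{R + 4 R}{6} = \frac{1}{3} + \frac{5 R}{6}$)
$N{\left(3 + 11 \right)} + 305 \cdot 77 = \left(\frac{1}{3} + \frac{5 \left(3 + 11\right)}{6}\right) + 305 \cdot 77 = \left(\frac{1}{3} + \frac{5}{6} \cdot 14\right) + 23485 = \left(\frac{1}{3} + \frac{35}{3}\right) + 23485 = 12 + 23485 = 23497$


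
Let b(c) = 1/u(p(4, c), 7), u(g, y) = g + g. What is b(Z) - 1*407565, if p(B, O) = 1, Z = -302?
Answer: -815129/2 ≈ -4.0756e+5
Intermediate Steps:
u(g, y) = 2*g
b(c) = ½ (b(c) = 1/(2*1) = 1/2 = ½)
b(Z) - 1*407565 = ½ - 1*407565 = ½ - 407565 = -815129/2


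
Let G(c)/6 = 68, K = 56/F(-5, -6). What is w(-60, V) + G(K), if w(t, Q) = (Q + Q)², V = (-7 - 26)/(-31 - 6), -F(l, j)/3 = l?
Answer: 562908/1369 ≈ 411.18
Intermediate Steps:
F(l, j) = -3*l
K = 56/15 (K = 56/((-3*(-5))) = 56/15 ≈ 3.7333)
G(c) = 408 (G(c) = 6*68 = 408)
V = 33/37 (V = -33/(-37) = -33*(-1/37) = 33/37 ≈ 0.89189)
w(t, Q) = 4*Q² (w(t, Q) = (2*Q)² = 4*Q²)
w(-60, V) + G(K) = 4*(33/37)² + 408 = 4*(1089/1369) + 408 = 4356/1369 + 408 = 562908/1369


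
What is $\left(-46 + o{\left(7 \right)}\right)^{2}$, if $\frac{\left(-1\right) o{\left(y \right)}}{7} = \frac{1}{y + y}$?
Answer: $\frac{8649}{4} \approx 2162.3$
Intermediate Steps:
$o{\left(y \right)} = - \frac{7}{2 y}$ ($o{\left(y \right)} = - \frac{7}{y + y} = - \frac{7}{2 y}$)
$\left(-46 + o{\left(7 \right)}\right)^{2} = \left(-46 - \frac{7}{2 \cdot 7}\right)^{2} = \left(-46 - \frac{1}{2}\right)^{2} = \left(- \frac{93}{2}\right)^{2} = \frac{8649}{4}$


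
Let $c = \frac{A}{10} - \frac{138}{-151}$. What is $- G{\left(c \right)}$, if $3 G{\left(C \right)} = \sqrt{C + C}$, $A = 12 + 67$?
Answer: $- \frac{\sqrt{10048295}}{2265} \approx -1.3995$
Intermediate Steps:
$A = 79$
$c = \frac{13309}{1510}$ ($c = \frac{79}{10} - \frac{138}{-151} = 79 \cdot \frac{1}{10} - - \frac{138}{151} = \frac{79}{10} + \frac{138}{151} = \frac{13309}{1510} \approx 8.8139$)
$G{\left(C \right)} = \frac{\sqrt{2} \sqrt{C}}{3}$ ($G{\left(C \right)} = \frac{\sqrt{C + C}}{3} = \frac{\sqrt{2 C}}{3} = \frac{\sqrt{2} \sqrt{C}}{3}$)
$- G{\left(c \right)} = - \frac{\sqrt{2} \sqrt{\frac{13309}{1510}}}{3} = - \frac{\sqrt{2} \frac{\sqrt{20096590}}{1510}}{3} = - \frac{\sqrt{10048295}}{2265}$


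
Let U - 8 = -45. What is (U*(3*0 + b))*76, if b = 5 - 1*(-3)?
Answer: -22496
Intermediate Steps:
U = -37 (U = 8 - 45 = -37)
b = 8 (b = 5 + 3 = 8)
(U*(3*0 + b))*76 = -37*(3*0 + 8)*76 = -37*(0 + 8)*76 = -37*8*76 = -296*76 = -22496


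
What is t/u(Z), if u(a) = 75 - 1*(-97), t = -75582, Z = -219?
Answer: -37791/86 ≈ -439.43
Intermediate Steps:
u(a) = 172 (u(a) = 75 + 97 = 172)
t/u(Z) = -75582/172 = -75582*1/172 = -37791/86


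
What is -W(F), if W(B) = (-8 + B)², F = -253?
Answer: -68121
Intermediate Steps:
-W(F) = -(-8 - 253)² = -1*(-261)² = -1*68121 = -68121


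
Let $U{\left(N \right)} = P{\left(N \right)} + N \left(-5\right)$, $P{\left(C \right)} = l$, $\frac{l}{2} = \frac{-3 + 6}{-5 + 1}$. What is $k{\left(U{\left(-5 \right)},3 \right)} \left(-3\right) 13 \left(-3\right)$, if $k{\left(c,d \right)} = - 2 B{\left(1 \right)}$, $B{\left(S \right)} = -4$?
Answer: $936$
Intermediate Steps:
$l = - \frac{3}{2}$ ($l = 2 \frac{-3 + 6}{-5 + 1} = 2 \frac{3}{-4} = 2 \cdot 3 \left(- \frac{1}{4}\right) = 2 \left(- \frac{3}{4}\right) = - \frac{3}{2} \approx -1.5$)
$P{\left(C \right)} = - \frac{3}{2}$
$U{\left(N \right)} = - \frac{3}{2} - 5 N$ ($U{\left(N \right)} = - \frac{3}{2} + N \left(-5\right) = - \frac{3}{2} - 5 N$)
$k{\left(c,d \right)} = 8$ ($k{\left(c,d \right)} = \left(-2\right) \left(-4\right) = 8$)
$k{\left(U{\left(-5 \right)},3 \right)} \left(-3\right) 13 \left(-3\right) = 8 \left(-3\right) 13 \left(-3\right) = 8 \left(\left(-39\right) \left(-3\right)\right) = 8 \cdot 117 = 936$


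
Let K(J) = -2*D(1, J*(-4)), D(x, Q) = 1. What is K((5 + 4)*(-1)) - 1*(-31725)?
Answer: 31723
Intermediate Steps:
K(J) = -2 (K(J) = -2*1 = -2)
K((5 + 4)*(-1)) - 1*(-31725) = -2 - 1*(-31725) = -2 + 31725 = 31723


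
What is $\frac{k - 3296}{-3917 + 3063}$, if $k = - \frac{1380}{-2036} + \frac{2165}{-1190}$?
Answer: $\frac{399422319}{103455268} \approx 3.8608$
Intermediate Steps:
$k = - \frac{138287}{121142}$ ($k = \left(-1380\right) \left(- \frac{1}{2036}\right) + 2165 \left(- \frac{1}{1190}\right) = \frac{345}{509} - \frac{433}{238} = - \frac{138287}{121142} \approx -1.1415$)
$\frac{k - 3296}{-3917 + 3063} = \frac{- \frac{138287}{121142} - 3296}{-3917 + 3063} = - \frac{399422319}{121142 \left(-854\right)} = \left(- \frac{399422319}{121142}\right) \left(- \frac{1}{854}\right) = \frac{399422319}{103455268}$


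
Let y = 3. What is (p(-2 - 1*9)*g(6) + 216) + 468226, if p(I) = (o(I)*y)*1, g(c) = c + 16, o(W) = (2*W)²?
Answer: 500386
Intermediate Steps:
o(W) = 4*W²
g(c) = 16 + c
p(I) = 12*I² (p(I) = ((4*I²)*3)*1 = (12*I²)*1 = 12*I²)
(p(-2 - 1*9)*g(6) + 216) + 468226 = ((12*(-2 - 1*9)²)*(16 + 6) + 216) + 468226 = ((12*(-2 - 9)²)*22 + 216) + 468226 = ((12*(-11)²)*22 + 216) + 468226 = ((12*121)*22 + 216) + 468226 = (1452*22 + 216) + 468226 = (31944 + 216) + 468226 = 32160 + 468226 = 500386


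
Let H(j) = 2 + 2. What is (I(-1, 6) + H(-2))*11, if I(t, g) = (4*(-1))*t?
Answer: 88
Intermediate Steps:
H(j) = 4
I(t, g) = -4*t
(I(-1, 6) + H(-2))*11 = (-4*(-1) + 4)*11 = (4 + 4)*11 = 8*11 = 88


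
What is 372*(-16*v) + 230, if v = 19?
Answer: -112858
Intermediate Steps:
372*(-16*v) + 230 = 372*(-16*19) + 230 = 372*(-304) + 230 = -113088 + 230 = -112858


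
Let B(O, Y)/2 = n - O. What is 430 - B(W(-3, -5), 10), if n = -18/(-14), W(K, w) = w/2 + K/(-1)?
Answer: 2999/7 ≈ 428.43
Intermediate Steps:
W(K, w) = w/2 - K (W(K, w) = w*(1/2) + K*(-1) = w/2 - K)
n = 9/7 (n = -18*(-1/14) = 9/7 ≈ 1.2857)
B(O, Y) = 18/7 - 2*O (B(O, Y) = 2*(9/7 - O) = 18/7 - 2*O)
430 - B(W(-3, -5), 10) = 430 - (18/7 - 2*((1/2)*(-5) - 1*(-3))) = 430 - (18/7 - 2*(-5/2 + 3)) = 430 - (18/7 - 2*1/2) = 430 - (18/7 - 1) = 430 - 1*11/7 = 430 - 11/7 = 2999/7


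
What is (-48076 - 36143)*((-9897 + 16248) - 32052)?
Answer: 2164512519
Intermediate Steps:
(-48076 - 36143)*((-9897 + 16248) - 32052) = -84219*(6351 - 32052) = -84219*(-25701) = 2164512519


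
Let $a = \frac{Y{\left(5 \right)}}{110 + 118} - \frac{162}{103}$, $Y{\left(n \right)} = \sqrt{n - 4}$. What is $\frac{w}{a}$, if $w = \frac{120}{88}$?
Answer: $- \frac{352260}{405163} \approx -0.86943$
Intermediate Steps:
$Y{\left(n \right)} = \sqrt{-4 + n}$
$w = \frac{15}{11}$ ($w = 120 \cdot \frac{1}{88} = \frac{15}{11} \approx 1.3636$)
$a = - \frac{36833}{23484}$ ($a = \frac{\sqrt{-4 + 5}}{110 + 118} - \frac{162}{103} = \frac{\sqrt{1}}{228} - \frac{162}{103} = 1 \cdot \frac{1}{228} - \frac{162}{103} = \frac{1}{228} - \frac{162}{103} = - \frac{36833}{23484} \approx -1.5684$)
$\frac{w}{a} = \frac{1}{- \frac{36833}{23484}} \cdot \frac{15}{11} = \left(- \frac{23484}{36833}\right) \frac{15}{11} = - \frac{352260}{405163}$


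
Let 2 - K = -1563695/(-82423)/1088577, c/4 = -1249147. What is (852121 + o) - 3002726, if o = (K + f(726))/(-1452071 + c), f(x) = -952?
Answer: -177762273213901492636600/82656867823741827 ≈ -2.1506e+6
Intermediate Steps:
c = -4996588 (c = 4*(-1249147) = -4996588)
K = 25635142921/12817683153 (K = 2 - (-1563695/(-82423))/1088577 = 2 - (-1563695*(-1/82423))/1088577 = 2 - 1563695/(82423*1088577) = 2 - 1*223385/12817683153 = 2 - 223385/12817683153 = 25635142921/12817683153 ≈ 2.0000)
o = 12176799218735/82656867823741827 (o = (25635142921/12817683153 - 952)/(-1452071 - 4996588) = -12176799218735/12817683153/(-6448659) = -12176799218735/12817683153*(-1/6448659) = 12176799218735/82656867823741827 ≈ 0.00014732)
(852121 + o) - 3002726 = (852121 + 12176799218735/82656867823741827) - 3002726 = 70433652879011508583802/82656867823741827 - 3002726 = -177762273213901492636600/82656867823741827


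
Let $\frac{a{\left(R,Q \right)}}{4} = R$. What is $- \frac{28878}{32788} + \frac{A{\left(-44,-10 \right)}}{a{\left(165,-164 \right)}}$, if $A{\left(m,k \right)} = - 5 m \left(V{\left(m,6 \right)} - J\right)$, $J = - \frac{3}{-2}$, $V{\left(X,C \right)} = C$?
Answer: $\frac{5076}{8197} \approx 0.61925$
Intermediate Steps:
$J = \frac{3}{2}$ ($J = \left(-3\right) \left(- \frac{1}{2}\right) = \frac{3}{2} \approx 1.5$)
$a{\left(R,Q \right)} = 4 R$
$A{\left(m,k \right)} = - \frac{45 m}{2}$ ($A{\left(m,k \right)} = - 5 m \left(6 - \frac{3}{2}\right) = - 5 m \frac{9}{2} = - \frac{45 m}{2}$)
$- \frac{28878}{32788} + \frac{A{\left(-44,-10 \right)}}{a{\left(165,-164 \right)}} = - \frac{28878}{32788} + \frac{\left(- \frac{45}{2}\right) \left(-44\right)}{4 \cdot 165} = \left(-28878\right) \frac{1}{32788} + \frac{990}{660} = - \frac{14439}{16394} + 990 \cdot \frac{1}{660} = - \frac{14439}{16394} + \frac{3}{2} = \frac{5076}{8197}$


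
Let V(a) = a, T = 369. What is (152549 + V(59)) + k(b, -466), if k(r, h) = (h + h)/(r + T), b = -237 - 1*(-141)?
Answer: 41661052/273 ≈ 1.5260e+5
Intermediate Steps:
b = -96 (b = -237 + 141 = -96)
k(r, h) = 2*h/(369 + r) (k(r, h) = (h + h)/(r + 369) = (2*h)/(369 + r) = 2*h/(369 + r))
(152549 + V(59)) + k(b, -466) = (152549 + 59) + 2*(-466)/(369 - 96) = 152608 + 2*(-466)/273 = 152608 + 2*(-466)*(1/273) = 152608 - 932/273 = 41661052/273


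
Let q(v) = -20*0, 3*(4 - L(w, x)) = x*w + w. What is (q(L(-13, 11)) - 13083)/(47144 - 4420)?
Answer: -13083/42724 ≈ -0.30622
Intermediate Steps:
L(w, x) = 4 - w/3 - w*x/3 (L(w, x) = 4 - (x*w + w)/3 = 4 - (w*x + w)/3 = 4 - (w + w*x)/3 = 4 + (-w/3 - w*x/3) = 4 - w/3 - w*x/3)
q(v) = 0
(q(L(-13, 11)) - 13083)/(47144 - 4420) = (0 - 13083)/(47144 - 4420) = -13083/42724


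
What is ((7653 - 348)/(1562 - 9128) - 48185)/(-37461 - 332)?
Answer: 17360715/13616278 ≈ 1.2750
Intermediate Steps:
((7653 - 348)/(1562 - 9128) - 48185)/(-37461 - 332) = (7305/(-7566) - 48185)/(-37793) = (7305*(-1/7566) - 48185)*(-1/37793) = (-2435/2522 - 48185)*(-1/37793) = -121525005/2522*(-1/37793) = 17360715/13616278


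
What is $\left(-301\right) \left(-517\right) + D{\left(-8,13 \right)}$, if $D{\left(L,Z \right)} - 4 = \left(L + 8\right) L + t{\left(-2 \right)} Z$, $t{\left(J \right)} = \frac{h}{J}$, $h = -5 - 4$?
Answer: $\frac{311359}{2} \approx 1.5568 \cdot 10^{5}$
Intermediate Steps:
$h = -9$ ($h = -5 - 4 = -9$)
$t{\left(J \right)} = - \frac{9}{J}$
$D{\left(L,Z \right)} = 4 + \frac{9 Z}{2} + L \left(8 + L\right)$ ($D{\left(L,Z \right)} = 4 + \left(\left(L + 8\right) L + - \frac{9}{-2} Z\right) = 4 + \left(\left(8 + L\right) L + \left(-9\right) \left(- \frac{1}{2}\right) Z\right) = 4 + \left(L \left(8 + L\right) + \frac{9 Z}{2}\right) = 4 + \left(\frac{9 Z}{2} + L \left(8 + L\right)\right) = 4 + \frac{9 Z}{2} + L \left(8 + L\right)$)
$\left(-301\right) \left(-517\right) + D{\left(-8,13 \right)} = \left(-301\right) \left(-517\right) + \left(4 + \left(-8\right)^{2} + 8 \left(-8\right) + \frac{9}{2} \cdot 13\right) = 155617 + \left(4 + 64 - 64 + \frac{117}{2}\right) = 155617 + \frac{125}{2} = \frac{311359}{2}$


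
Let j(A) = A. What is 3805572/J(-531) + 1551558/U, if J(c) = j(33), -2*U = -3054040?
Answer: 88049026619/763510 ≈ 1.1532e+5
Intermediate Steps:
U = 1527020 (U = -½*(-3054040) = 1527020)
J(c) = 33
3805572/J(-531) + 1551558/U = 3805572/33 + 1551558/1527020 = 3805572*(1/33) + 1551558*(1/1527020) = 1268524/11 + 775779/763510 = 88049026619/763510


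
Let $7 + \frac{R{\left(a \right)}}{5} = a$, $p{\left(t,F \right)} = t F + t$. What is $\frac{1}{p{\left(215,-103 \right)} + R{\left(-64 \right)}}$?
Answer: $- \frac{1}{22285} \approx -4.4873 \cdot 10^{-5}$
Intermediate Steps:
$p{\left(t,F \right)} = t + F t$ ($p{\left(t,F \right)} = F t + t = t + F t$)
$R{\left(a \right)} = -35 + 5 a$
$\frac{1}{p{\left(215,-103 \right)} + R{\left(-64 \right)}} = \frac{1}{215 \left(1 - 103\right) + \left(-35 + 5 \left(-64\right)\right)} = \frac{1}{215 \left(-102\right) - 355} = \frac{1}{-21930 - 355} = \frac{1}{-22285} = - \frac{1}{22285}$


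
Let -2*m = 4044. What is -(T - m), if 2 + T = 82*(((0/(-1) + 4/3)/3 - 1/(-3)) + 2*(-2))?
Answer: -15802/9 ≈ -1755.8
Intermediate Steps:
m = -2022 (m = -½*4044 = -2022)
T = -2396/9 (T = -2 + 82*(((0/(-1) + 4/3)/3 - 1/(-3)) + 2*(-2)) = -2 + 82*(((0*(-1) + 4*(⅓))*(⅓) - 1*(-⅓)) - 4) = -2 + 82*(((0 + 4/3)*(⅓) + ⅓) - 4) = -2 + 82*(((4/3)*(⅓) + ⅓) - 4) = -2 + 82*((4/9 + ⅓) - 4) = -2 + 82*(7/9 - 4) = -2 + 82*(-29/9) = -2 - 2378/9 = -2396/9 ≈ -266.22)
-(T - m) = -(-2396/9 - 1*(-2022)) = -(-2396/9 + 2022) = -1*15802/9 = -15802/9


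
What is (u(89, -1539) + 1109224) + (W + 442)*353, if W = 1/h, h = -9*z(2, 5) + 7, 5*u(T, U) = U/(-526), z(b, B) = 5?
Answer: 31612053773/24985 ≈ 1.2652e+6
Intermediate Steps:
u(T, U) = -U/2630 (u(T, U) = (U/(-526))/5 = (U*(-1/526))/5 = (-U/526)/5 = -U/2630)
h = -38 (h = -9*5 + 7 = -45 + 7 = -38)
W = -1/38 (W = 1/(-38) = -1/38 ≈ -0.026316)
(u(89, -1539) + 1109224) + (W + 442)*353 = (-1/2630*(-1539) + 1109224) + (-1/38 + 442)*353 = (1539/2630 + 1109224) + (16795/38)*353 = 2917260659/2630 + 5928635/38 = 31612053773/24985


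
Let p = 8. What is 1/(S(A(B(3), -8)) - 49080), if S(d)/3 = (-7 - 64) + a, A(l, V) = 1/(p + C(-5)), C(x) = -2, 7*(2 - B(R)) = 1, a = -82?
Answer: -1/49539 ≈ -2.0186e-5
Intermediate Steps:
B(R) = 13/7 (B(R) = 2 - 1/7*1 = 2 - 1/7 = 13/7)
A(l, V) = 1/6 (A(l, V) = 1/(8 - 2) = 1/6)
S(d) = -459 (S(d) = 3*((-7 - 64) - 82) = 3*(-71 - 82) = 3*(-153) = -459)
1/(S(A(B(3), -8)) - 49080) = 1/(-459 - 49080) = 1/(-49539) = -1/49539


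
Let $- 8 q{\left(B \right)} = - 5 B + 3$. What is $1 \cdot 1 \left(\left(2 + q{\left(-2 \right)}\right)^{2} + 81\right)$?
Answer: $\frac{5193}{64} \approx 81.141$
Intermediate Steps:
$q{\left(B \right)} = - \frac{3}{8} + \frac{5 B}{8}$ ($q{\left(B \right)} = - \frac{- 5 B + 3}{8} = - \frac{3 - 5 B}{8} = - \frac{3}{8} + \frac{5 B}{8}$)
$1 \cdot 1 \left(\left(2 + q{\left(-2 \right)}\right)^{2} + 81\right) = 1 \cdot 1 \left(\left(2 + \left(- \frac{3}{8} + \frac{5}{8} \left(-2\right)\right)\right)^{2} + 81\right) = 1 \left(\left(2 - \frac{13}{8}\right)^{2} + 81\right) = 1 \left(\left(\frac{3}{8}\right)^{2} + 81\right) = 1 \left(\frac{9}{64} + 81\right) = 1 \cdot \frac{5193}{64} = \frac{5193}{64}$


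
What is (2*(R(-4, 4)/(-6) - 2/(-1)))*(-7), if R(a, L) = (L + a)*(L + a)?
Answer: -28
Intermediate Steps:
R(a, L) = (L + a)²
(2*(R(-4, 4)/(-6) - 2/(-1)))*(-7) = (2*((4 - 4)²/(-6) - 2/(-1)))*(-7) = (2*(0²*(-⅙) - 2*(-1)))*(-7) = (2*(0*(-⅙) + 2))*(-7) = (2*(0 + 2))*(-7) = (2*2)*(-7) = 4*(-7) = -28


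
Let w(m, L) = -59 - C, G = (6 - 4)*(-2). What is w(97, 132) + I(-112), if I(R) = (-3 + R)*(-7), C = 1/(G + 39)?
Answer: 26109/35 ≈ 745.97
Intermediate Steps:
G = -4 (G = 2*(-2) = -4)
C = 1/35 (C = 1/(-4 + 39) = 1/35 ≈ 0.028571)
I(R) = 21 - 7*R
w(m, L) = -2066/35 (w(m, L) = -59 - 1*1/35 = -59 - 1/35 = -2066/35)
w(97, 132) + I(-112) = -2066/35 + (21 - 7*(-112)) = -2066/35 + (21 + 784) = -2066/35 + 805 = 26109/35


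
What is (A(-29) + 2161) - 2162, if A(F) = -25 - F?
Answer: 3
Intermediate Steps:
(A(-29) + 2161) - 2162 = ((-25 - 1*(-29)) + 2161) - 2162 = ((-25 + 29) + 2161) - 2162 = (4 + 2161) - 2162 = 2165 - 2162 = 3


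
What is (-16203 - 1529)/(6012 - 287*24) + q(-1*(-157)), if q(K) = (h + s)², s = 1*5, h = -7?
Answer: 5309/219 ≈ 24.242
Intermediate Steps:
s = 5
q(K) = 4 (q(K) = (-7 + 5)² = (-2)² = 4)
(-16203 - 1529)/(6012 - 287*24) + q(-1*(-157)) = (-16203 - 1529)/(6012 - 287*24) + 4 = -17732/(6012 - 6888) + 4 = -17732/(-876) + 4 = -17732*(-1/876) + 4 = 4433/219 + 4 = 5309/219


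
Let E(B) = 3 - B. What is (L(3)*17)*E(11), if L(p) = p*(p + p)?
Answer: -2448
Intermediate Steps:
L(p) = 2*p² (L(p) = p*(2*p) = 2*p²)
(L(3)*17)*E(11) = ((2*3²)*17)*(3 - 1*11) = ((2*9)*17)*(3 - 11) = (18*17)*(-8) = 306*(-8) = -2448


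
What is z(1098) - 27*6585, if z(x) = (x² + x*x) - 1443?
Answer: 2231970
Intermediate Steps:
z(x) = -1443 + 2*x² (z(x) = (x² + x²) - 1443 = 2*x² - 1443 = -1443 + 2*x²)
z(1098) - 27*6585 = (-1443 + 2*1098²) - 27*6585 = (-1443 + 2*1205604) - 1*177795 = (-1443 + 2411208) - 177795 = 2409765 - 177795 = 2231970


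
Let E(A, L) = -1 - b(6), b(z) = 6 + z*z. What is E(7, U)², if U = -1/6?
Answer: 1849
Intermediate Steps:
b(z) = 6 + z²
U = -⅙ (U = -1*⅙ = -⅙ ≈ -0.16667)
E(A, L) = -43 (E(A, L) = -1 - (6 + 6²) = -1 - (6 + 36) = -1 - 1*42 = -1 - 42 = -43)
E(7, U)² = (-43)² = 1849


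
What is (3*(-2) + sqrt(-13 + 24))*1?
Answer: -6 + sqrt(11) ≈ -2.6834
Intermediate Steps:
(3*(-2) + sqrt(-13 + 24))*1 = (-6 + sqrt(11))*1 = -6 + sqrt(11)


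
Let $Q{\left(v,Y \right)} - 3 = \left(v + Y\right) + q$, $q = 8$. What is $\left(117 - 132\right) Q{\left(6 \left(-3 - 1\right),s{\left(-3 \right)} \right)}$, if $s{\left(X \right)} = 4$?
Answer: $135$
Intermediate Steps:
$Q{\left(v,Y \right)} = 11 + Y + v$ ($Q{\left(v,Y \right)} = 3 + \left(\left(v + Y\right) + 8\right) = 3 + \left(\left(Y + v\right) + 8\right) = 3 + \left(8 + Y + v\right) = 11 + Y + v$)
$\left(117 - 132\right) Q{\left(6 \left(-3 - 1\right),s{\left(-3 \right)} \right)} = \left(117 - 132\right) \left(11 + 4 + 6 \left(-3 - 1\right)\right) = - 15 \left(11 + 4 + 6 \left(-4\right)\right) = - 15 \left(11 + 4 - 24\right) = \left(-15\right) \left(-9\right) = 135$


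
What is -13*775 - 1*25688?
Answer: -35763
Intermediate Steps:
-13*775 - 1*25688 = -10075 - 25688 = -35763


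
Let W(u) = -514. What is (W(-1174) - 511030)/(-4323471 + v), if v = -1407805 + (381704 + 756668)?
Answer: 63943/574113 ≈ 0.11138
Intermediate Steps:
v = -269433 (v = -1407805 + 1138372 = -269433)
(W(-1174) - 511030)/(-4323471 + v) = (-514 - 511030)/(-4323471 - 269433) = -511544/(-4592904) = -511544*(-1/4592904) = 63943/574113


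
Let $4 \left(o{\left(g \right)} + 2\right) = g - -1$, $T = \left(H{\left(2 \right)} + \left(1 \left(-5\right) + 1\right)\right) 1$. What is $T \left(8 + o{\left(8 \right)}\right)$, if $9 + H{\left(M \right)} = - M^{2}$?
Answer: $- \frac{561}{4} \approx -140.25$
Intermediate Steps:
$H{\left(M \right)} = -9 - M^{2}$
$T = -17$ ($T = \left(\left(-9 - 2^{2}\right) + \left(1 \left(-5\right) + 1\right)\right) 1 = \left(\left(-9 - 4\right) + \left(-5 + 1\right)\right) 1 = \left(\left(-9 - 4\right) - 4\right) 1 = \left(-13 - 4\right) 1 = \left(-17\right) 1 = -17$)
$o{\left(g \right)} = - \frac{7}{4} + \frac{g}{4}$ ($o{\left(g \right)} = -2 + \frac{g - -1}{4} = -2 + \frac{g + 1}{4} = -2 + \frac{1 + g}{4} = -2 + \left(\frac{1}{4} + \frac{g}{4}\right) = - \frac{7}{4} + \frac{g}{4}$)
$T \left(8 + o{\left(8 \right)}\right) = - 17 \left(8 + \left(- \frac{7}{4} + \frac{1}{4} \cdot 8\right)\right) = - 17 \left(8 + \left(- \frac{7}{4} + 2\right)\right) = - 17 \left(8 + \frac{1}{4}\right) = \left(-17\right) \frac{33}{4} = - \frac{561}{4}$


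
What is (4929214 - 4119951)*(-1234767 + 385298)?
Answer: -687443831347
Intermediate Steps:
(4929214 - 4119951)*(-1234767 + 385298) = 809263*(-849469) = -687443831347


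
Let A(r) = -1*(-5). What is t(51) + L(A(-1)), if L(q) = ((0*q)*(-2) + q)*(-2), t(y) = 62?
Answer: 52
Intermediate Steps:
A(r) = 5
L(q) = -2*q (L(q) = (0*(-2) + q)*(-2) = (0 + q)*(-2) = q*(-2) = -2*q)
t(51) + L(A(-1)) = 62 - 2*5 = 62 - 10 = 52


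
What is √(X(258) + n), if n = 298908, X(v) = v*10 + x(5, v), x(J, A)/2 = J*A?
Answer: 2*√76017 ≈ 551.42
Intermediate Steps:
x(J, A) = 2*A*J (x(J, A) = 2*(J*A) = 2*(A*J) = 2*A*J)
X(v) = 20*v (X(v) = v*10 + 2*v*5 = 10*v + 10*v = 20*v)
√(X(258) + n) = √(20*258 + 298908) = √(5160 + 298908) = √304068 = 2*√76017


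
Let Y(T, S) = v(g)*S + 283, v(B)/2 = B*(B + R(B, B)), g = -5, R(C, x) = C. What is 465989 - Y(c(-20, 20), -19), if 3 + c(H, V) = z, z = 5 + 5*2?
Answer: 467606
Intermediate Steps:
z = 15 (z = 5 + 10 = 15)
v(B) = 4*B² (v(B) = 2*(B*(B + B)) = 2*(B*(2*B)) = 2*(2*B²) = 4*B²)
c(H, V) = 12 (c(H, V) = -3 + 15 = 12)
Y(T, S) = 283 + 100*S (Y(T, S) = (4*(-5)²)*S + 283 = (4*25)*S + 283 = 100*S + 283 = 283 + 100*S)
465989 - Y(c(-20, 20), -19) = 465989 - (283 + 100*(-19)) = 465989 - (283 - 1900) = 465989 - 1*(-1617) = 465989 + 1617 = 467606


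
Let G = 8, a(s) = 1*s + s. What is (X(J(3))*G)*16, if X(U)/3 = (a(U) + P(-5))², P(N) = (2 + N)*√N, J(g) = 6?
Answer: 38016 - 27648*I*√5 ≈ 38016.0 - 61823.0*I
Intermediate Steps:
a(s) = 2*s (a(s) = s + s = 2*s)
P(N) = √N*(2 + N)
X(U) = 3*(2*U - 3*I*√5)² (X(U) = 3*(2*U + √(-5)*(2 - 5))² = 3*(2*U + (I*√5)*(-3))² = 3*(2*U - 3*I*√5)²)
(X(J(3))*G)*16 = ((3*(2*6 - 3*I*√5)²)*8)*16 = ((3*(12 - 3*I*√5)²)*8)*16 = (24*(12 - 3*I*√5)²)*16 = 384*(12 - 3*I*√5)²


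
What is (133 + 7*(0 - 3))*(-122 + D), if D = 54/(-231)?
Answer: -150592/11 ≈ -13690.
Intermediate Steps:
D = -18/77 (D = 54*(-1/231) = -18/77 ≈ -0.23377)
(133 + 7*(0 - 3))*(-122 + D) = (133 + 7*(0 - 3))*(-122 - 18/77) = (133 + 7*(-3))*(-9412/77) = (133 - 21)*(-9412/77) = 112*(-9412/77) = -150592/11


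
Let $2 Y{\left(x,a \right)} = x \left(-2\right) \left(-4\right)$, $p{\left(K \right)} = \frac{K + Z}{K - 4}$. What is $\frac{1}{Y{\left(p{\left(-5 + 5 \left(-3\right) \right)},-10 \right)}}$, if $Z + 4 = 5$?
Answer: $\frac{6}{19} \approx 0.31579$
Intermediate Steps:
$Z = 1$ ($Z = -4 + 5 = 1$)
$p{\left(K \right)} = \frac{1 + K}{-4 + K}$ ($p{\left(K \right)} = \frac{K + 1}{K - 4} = \frac{1 + K}{-4 + K}$)
$Y{\left(x,a \right)} = 4 x$ ($Y{\left(x,a \right)} = \frac{x \left(-2\right) \left(-4\right)}{2} = \frac{- 2 x \left(-4\right)}{2} = \frac{8 x}{2} = 4 x$)
$\frac{1}{Y{\left(p{\left(-5 + 5 \left(-3\right) \right)},-10 \right)}} = \frac{1}{4 \frac{1 + \left(-5 + 5 \left(-3\right)\right)}{-4 + \left(-5 + 5 \left(-3\right)\right)}} = \frac{1}{4 \frac{1 - 20}{-4 - 20}} = \frac{1}{4 \frac{1}{-24} \left(-19\right)} = \frac{1}{4 \left(\left(- \frac{1}{24}\right) \left(-19\right)\right)} = \frac{1}{4 \cdot \frac{19}{24}} = \frac{1}{\frac{19}{6}} = \frac{6}{19}$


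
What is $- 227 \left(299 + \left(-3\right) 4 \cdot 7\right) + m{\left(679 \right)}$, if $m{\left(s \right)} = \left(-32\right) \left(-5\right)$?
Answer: $-48645$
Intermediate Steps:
$m{\left(s \right)} = 160$
$- 227 \left(299 + \left(-3\right) 4 \cdot 7\right) + m{\left(679 \right)} = - 227 \left(299 + \left(-3\right) 4 \cdot 7\right) + 160 = - 227 \left(299 - 84\right) + 160 = \left(-227\right) 215 + 160 = -48805 + 160 = -48645$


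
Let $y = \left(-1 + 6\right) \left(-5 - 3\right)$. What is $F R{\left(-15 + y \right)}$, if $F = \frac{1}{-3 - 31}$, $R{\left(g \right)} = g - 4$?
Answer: $\frac{59}{34} \approx 1.7353$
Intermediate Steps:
$y = -40$ ($y = 5 \left(-8\right) = -40$)
$R{\left(g \right)} = -4 + g$
$F = - \frac{1}{34}$ ($F = \frac{1}{-34} = - \frac{1}{34} \approx -0.029412$)
$F R{\left(-15 + y \right)} = - \frac{-4 - 55}{34} = \left(- \frac{1}{34}\right) \left(-59\right) = \frac{59}{34}$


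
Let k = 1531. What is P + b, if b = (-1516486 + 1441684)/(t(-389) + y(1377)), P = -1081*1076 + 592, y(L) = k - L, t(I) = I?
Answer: -273127738/235 ≈ -1.1622e+6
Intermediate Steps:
y(L) = 1531 - L
P = -1162564 (P = -1163156 + 592 = -1162564)
b = 74802/235 (b = (-1516486 + 1441684)/(-389 + (1531 - 1*1377)) = -74802/(-389 + (1531 - 1377)) = -74802/(-389 + 154) = -74802/(-235) = -74802*(-1/235) = 74802/235 ≈ 318.31)
P + b = -1162564 + 74802/235 = -273127738/235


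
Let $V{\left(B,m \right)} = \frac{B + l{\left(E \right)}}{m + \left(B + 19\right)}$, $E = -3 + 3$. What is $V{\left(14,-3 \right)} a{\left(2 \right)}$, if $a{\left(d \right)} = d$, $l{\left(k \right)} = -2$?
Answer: $\frac{4}{5} \approx 0.8$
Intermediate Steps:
$E = 0$
$V{\left(B,m \right)} = \frac{-2 + B}{19 + B + m}$ ($V{\left(B,m \right)} = \frac{B - 2}{m + \left(B + 19\right)} = \frac{-2 + B}{m + \left(19 + B\right)} = \frac{-2 + B}{19 + B + m}$)
$V{\left(14,-3 \right)} a{\left(2 \right)} = \frac{-2 + 14}{19 + 14 - 3} \cdot 2 = \frac{1}{30} \cdot 12 \cdot 2 = \frac{2}{5} \cdot 2 = \frac{4}{5}$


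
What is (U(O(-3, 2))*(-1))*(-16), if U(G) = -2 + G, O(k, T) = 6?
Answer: 64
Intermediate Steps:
(U(O(-3, 2))*(-1))*(-16) = ((-2 + 6)*(-1))*(-16) = (4*(-1))*(-16) = -4*(-16) = 64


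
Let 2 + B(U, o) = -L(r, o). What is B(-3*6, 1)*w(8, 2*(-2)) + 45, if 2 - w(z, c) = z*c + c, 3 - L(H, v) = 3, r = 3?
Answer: -31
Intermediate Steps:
L(H, v) = 0 (L(H, v) = 3 - 1*3 = 3 - 3 = 0)
B(U, o) = -2 (B(U, o) = -2 - 1*0 = -2 + 0 = -2)
w(z, c) = 2 - c - c*z (w(z, c) = 2 - (z*c + c) = 2 - (c*z + c) = 2 - (c + c*z) = 2 + (-c - c*z) = 2 - c - c*z)
B(-3*6, 1)*w(8, 2*(-2)) + 45 = -2*(2 - 2*(-2) - 1*2*(-2)*8) + 45 = -2*(2 - 1*(-4) - 1*(-4)*8) + 45 = -2*(2 + 4 + 32) + 45 = -2*38 + 45 = -76 + 45 = -31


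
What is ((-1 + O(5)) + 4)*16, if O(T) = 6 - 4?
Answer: 80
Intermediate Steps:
O(T) = 2
((-1 + O(5)) + 4)*16 = ((-1 + 2) + 4)*16 = (1 + 4)*16 = 5*16 = 80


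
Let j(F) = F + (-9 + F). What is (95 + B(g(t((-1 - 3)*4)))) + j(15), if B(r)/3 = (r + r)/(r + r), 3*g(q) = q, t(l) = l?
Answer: 119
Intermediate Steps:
j(F) = -9 + 2*F
g(q) = q/3
B(r) = 3 (B(r) = 3*((r + r)/(r + r)) = 3*((2*r)/((2*r))) = 3*((2*r)*(1/(2*r))) = 3*1 = 3)
(95 + B(g(t((-1 - 3)*4)))) + j(15) = (95 + 3) + (-9 + 2*15) = 98 + (-9 + 30) = 98 + 21 = 119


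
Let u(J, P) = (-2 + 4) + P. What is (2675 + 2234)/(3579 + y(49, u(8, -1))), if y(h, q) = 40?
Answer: 4909/3619 ≈ 1.3565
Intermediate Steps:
u(J, P) = 2 + P
(2675 + 2234)/(3579 + y(49, u(8, -1))) = (2675 + 2234)/(3579 + 40) = 4909/3619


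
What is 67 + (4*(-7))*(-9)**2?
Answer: -2201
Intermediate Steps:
67 + (4*(-7))*(-9)**2 = 67 - 28*81 = 67 - 2268 = -2201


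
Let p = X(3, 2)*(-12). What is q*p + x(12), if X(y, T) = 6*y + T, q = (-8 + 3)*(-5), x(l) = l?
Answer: -5988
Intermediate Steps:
q = 25 (q = -5*(-5) = 25)
X(y, T) = T + 6*y
p = -240 (p = (2 + 6*3)*(-12) = (2 + 18)*(-12) = 20*(-12) = -240)
q*p + x(12) = 25*(-240) + 12 = -6000 + 12 = -5988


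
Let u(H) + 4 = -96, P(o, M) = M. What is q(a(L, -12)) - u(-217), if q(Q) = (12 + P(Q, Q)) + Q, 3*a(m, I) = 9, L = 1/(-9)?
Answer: 118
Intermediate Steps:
L = -1/9 ≈ -0.11111
u(H) = -100 (u(H) = -4 - 96 = -100)
a(m, I) = 3 (a(m, I) = (1/3)*9 = 3)
q(Q) = 12 + 2*Q (q(Q) = (12 + Q) + Q = 12 + 2*Q)
q(a(L, -12)) - u(-217) = (12 + 2*3) - 1*(-100) = (12 + 6) + 100 = 18 + 100 = 118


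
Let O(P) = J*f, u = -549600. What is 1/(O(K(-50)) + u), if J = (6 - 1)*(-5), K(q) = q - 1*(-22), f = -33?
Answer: -1/548775 ≈ -1.8222e-6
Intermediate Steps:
K(q) = 22 + q (K(q) = q + 22 = 22 + q)
J = -25 (J = 5*(-5) = -25)
O(P) = 825 (O(P) = -25*(-33) = 825)
1/(O(K(-50)) + u) = 1/(825 - 549600) = 1/(-548775) = -1/548775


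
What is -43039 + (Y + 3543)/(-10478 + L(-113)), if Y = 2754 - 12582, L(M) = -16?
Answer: -150548327/3498 ≈ -43038.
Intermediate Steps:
Y = -9828
-43039 + (Y + 3543)/(-10478 + L(-113)) = -43039 + (-9828 + 3543)/(-10478 - 16) = -43039 - 6285/(-10494) = -43039 - 6285*(-1/10494) = -43039 + 2095/3498 = -150548327/3498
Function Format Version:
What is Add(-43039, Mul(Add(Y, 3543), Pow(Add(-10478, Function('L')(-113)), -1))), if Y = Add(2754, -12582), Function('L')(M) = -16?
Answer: Rational(-150548327, 3498) ≈ -43038.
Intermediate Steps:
Y = -9828
Add(-43039, Mul(Add(Y, 3543), Pow(Add(-10478, Function('L')(-113)), -1))) = Add(-43039, Mul(Add(-9828, 3543), Pow(Add(-10478, -16), -1))) = Add(-43039, Mul(-6285, Pow(-10494, -1))) = Add(-43039, Mul(-6285, Rational(-1, 10494))) = Add(-43039, Rational(2095, 3498)) = Rational(-150548327, 3498)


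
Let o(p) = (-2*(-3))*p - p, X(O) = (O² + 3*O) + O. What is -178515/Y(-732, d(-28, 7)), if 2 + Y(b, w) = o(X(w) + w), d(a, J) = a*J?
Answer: -178515/187178 ≈ -0.95372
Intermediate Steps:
X(O) = O² + 4*O
o(p) = 5*p (o(p) = 6*p - p = 5*p)
d(a, J) = J*a
Y(b, w) = -2 + 5*w + 5*w*(4 + w) (Y(b, w) = -2 + 5*(w*(4 + w) + w) = -2 + 5*(w + w*(4 + w)) = -2 + (5*w + 5*w*(4 + w)) = -2 + 5*w + 5*w*(4 + w))
-178515/Y(-732, d(-28, 7)) = -178515/(-2 + 5*(7*(-28))² + 25*(7*(-28))) = -178515/(-2 + 5*(-196)² + 25*(-196)) = -178515/(-2 + 5*38416 - 4900) = -178515/(-2 + 192080 - 4900) = -178515/187178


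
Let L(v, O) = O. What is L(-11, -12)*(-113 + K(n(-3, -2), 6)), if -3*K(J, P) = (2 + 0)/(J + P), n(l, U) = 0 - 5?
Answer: 1364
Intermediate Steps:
n(l, U) = -5
K(J, P) = -2/(3*(J + P)) (K(J, P) = -(2 + 0)/(3*(J + P)) = -2/(3*(J + P)))
L(-11, -12)*(-113 + K(n(-3, -2), 6)) = -12*(-113 - 2/(3*(-5) + 3*6)) = -12*(-113 - 2/(-15 + 18)) = -12*(-113 - 2/3) = -12*(-341/3) = 1364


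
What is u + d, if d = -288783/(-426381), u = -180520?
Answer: -25656669779/142127 ≈ -1.8052e+5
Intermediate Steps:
d = 96261/142127 (d = -288783*(-1/426381) = 96261/142127 ≈ 0.67729)
u + d = -180520 + 96261/142127 = -25656669779/142127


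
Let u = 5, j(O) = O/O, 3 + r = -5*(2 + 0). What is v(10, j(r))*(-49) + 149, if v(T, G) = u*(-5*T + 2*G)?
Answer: 11909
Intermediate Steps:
r = -13 (r = -3 - 5*(2 + 0) = -3 - 5*2 = -3 - 10 = -13)
j(O) = 1
v(T, G) = -25*T + 10*G (v(T, G) = 5*(-5*T + 2*G) = -25*T + 10*G)
v(10, j(r))*(-49) + 149 = (-25*10 + 10*1)*(-49) + 149 = (-250 + 10)*(-49) + 149 = -240*(-49) + 149 = 11760 + 149 = 11909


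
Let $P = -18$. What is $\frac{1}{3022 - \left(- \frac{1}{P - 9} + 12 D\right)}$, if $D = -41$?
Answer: $\frac{27}{94877} \approx 0.00028458$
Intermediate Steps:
$\frac{1}{3022 - \left(- \frac{1}{P - 9} + 12 D\right)} = \frac{1}{3022 + \left(\frac{1}{-18 - 9} - -492\right)} = \frac{1}{3022 + \left(\frac{1}{-27} + 492\right)} = \frac{1}{3022 + \left(- \frac{1}{27} + 492\right)} = \frac{1}{3022 + \frac{13283}{27}} = \frac{1}{\frac{94877}{27}} = \frac{27}{94877}$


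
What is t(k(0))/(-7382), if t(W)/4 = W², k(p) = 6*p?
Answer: 0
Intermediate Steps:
t(W) = 4*W²
t(k(0))/(-7382) = (4*(6*0)²)/(-7382) = (4*0²)*(-1/7382) = (4*0)*(-1/7382) = 0*(-1/7382) = 0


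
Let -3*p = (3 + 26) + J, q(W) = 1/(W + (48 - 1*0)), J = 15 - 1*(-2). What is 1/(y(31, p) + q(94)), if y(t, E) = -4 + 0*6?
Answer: -142/567 ≈ -0.25044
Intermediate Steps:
J = 17 (J = 15 + 2 = 17)
q(W) = 1/(48 + W) (q(W) = 1/(W + (48 + 0)) = 1/(W + 48) = 1/(48 + W))
p = -46/3 (p = -((3 + 26) + 17)/3 = -(29 + 17)/3 = -⅓*46 = -46/3 ≈ -15.333)
y(t, E) = -4 (y(t, E) = -4 + 0 = -4)
1/(y(31, p) + q(94)) = 1/(-4 + 1/(48 + 94)) = 1/(-4 + 1/142) = 1/(-567/142) = -142/567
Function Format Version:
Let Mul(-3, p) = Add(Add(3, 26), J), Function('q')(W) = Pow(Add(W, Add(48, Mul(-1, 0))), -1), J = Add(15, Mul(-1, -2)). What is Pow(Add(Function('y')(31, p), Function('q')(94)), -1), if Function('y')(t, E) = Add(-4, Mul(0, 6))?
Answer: Rational(-142, 567) ≈ -0.25044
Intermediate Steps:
J = 17 (J = Add(15, 2) = 17)
Function('q')(W) = Pow(Add(48, W), -1) (Function('q')(W) = Pow(Add(W, Add(48, 0)), -1) = Pow(Add(W, 48), -1) = Pow(Add(48, W), -1))
p = Rational(-46, 3) (p = Mul(Rational(-1, 3), Add(Add(3, 26), 17)) = Mul(Rational(-1, 3), Add(29, 17)) = Mul(Rational(-1, 3), 46) = Rational(-46, 3) ≈ -15.333)
Function('y')(t, E) = -4 (Function('y')(t, E) = Add(-4, 0) = -4)
Pow(Add(Function('y')(31, p), Function('q')(94)), -1) = Pow(Add(-4, Pow(Add(48, 94), -1)), -1) = Pow(Add(-4, Pow(142, -1)), -1) = Pow(Add(-4, Rational(1, 142)), -1) = Pow(Rational(-567, 142), -1) = Rational(-142, 567)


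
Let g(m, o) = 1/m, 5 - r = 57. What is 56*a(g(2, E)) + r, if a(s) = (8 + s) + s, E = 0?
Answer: 452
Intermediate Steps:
r = -52 (r = 5 - 1*57 = 5 - 57 = -52)
a(s) = 8 + 2*s
56*a(g(2, E)) + r = 56*(8 + 2/2) - 52 = 56*(8 + 2*(1/2)) - 52 = 56*(8 + 1) - 52 = 56*9 - 52 = 504 - 52 = 452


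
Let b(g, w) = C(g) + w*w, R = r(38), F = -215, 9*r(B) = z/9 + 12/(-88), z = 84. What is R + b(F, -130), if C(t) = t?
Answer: 9911497/594 ≈ 16686.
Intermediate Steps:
r(B) = 607/594 (r(B) = (84/9 + 12/(-88))/9 = (84*(⅑) + 12*(-1/88))/9 = (28/3 - 3/22)/9 = (⅑)*(607/66) = 607/594)
R = 607/594 ≈ 1.0219
b(g, w) = g + w² (b(g, w) = g + w*w = g + w²)
R + b(F, -130) = 607/594 + (-215 + (-130)²) = 607/594 + (-215 + 16900) = 607/594 + 16685 = 9911497/594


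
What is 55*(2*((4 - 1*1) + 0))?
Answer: 330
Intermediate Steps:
55*(2*((4 - 1*1) + 0)) = 55*(2*((4 - 1) + 0)) = 55*(2*(3 + 0)) = 55*(2*3) = 55*6 = 330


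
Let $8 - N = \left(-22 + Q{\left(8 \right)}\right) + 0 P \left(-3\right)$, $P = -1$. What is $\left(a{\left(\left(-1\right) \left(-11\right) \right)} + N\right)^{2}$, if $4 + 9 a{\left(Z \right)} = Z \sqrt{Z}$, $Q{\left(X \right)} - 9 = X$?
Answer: $\frac{4700}{27} + \frac{2486 \sqrt{11}}{81} \approx 275.87$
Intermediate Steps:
$Q{\left(X \right)} = 9 + X$
$a{\left(Z \right)} = - \frac{4}{9} + \frac{Z^{\frac{3}{2}}}{9}$ ($a{\left(Z \right)} = - \frac{4}{9} + \frac{Z \sqrt{Z}}{9} = - \frac{4}{9} + \frac{Z^{\frac{3}{2}}}{9}$)
$N = 13$ ($N = 8 - \left(\left(-22 + \left(9 + 8\right)\right) + 0 \left(-1\right) \left(-3\right)\right) = 8 - \left(\left(-22 + 17\right) + 0 \left(-3\right)\right) = 8 - \left(-5 + 0\right) = 8 - -5 = 8 + 5 = 13$)
$\left(a{\left(\left(-1\right) \left(-11\right) \right)} + N\right)^{2} = \left(\left(- \frac{4}{9} + \frac{\left(\left(-1\right) \left(-11\right)\right)^{\frac{3}{2}}}{9}\right) + 13\right)^{2} = \left(\left(- \frac{4}{9} + \frac{11^{\frac{3}{2}}}{9}\right) + 13\right)^{2} = \left(\left(- \frac{4}{9} + \frac{11 \sqrt{11}}{9}\right) + 13\right)^{2} = \left(\frac{113}{9} + \frac{11 \sqrt{11}}{9}\right)^{2}$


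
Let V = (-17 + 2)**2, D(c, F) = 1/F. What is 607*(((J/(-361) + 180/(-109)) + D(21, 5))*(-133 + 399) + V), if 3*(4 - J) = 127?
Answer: -2504522669/31065 ≈ -80622.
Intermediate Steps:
J = -115/3 (J = 4 - 1/3*127 = 4 - 127/3 = -115/3 ≈ -38.333)
V = 225 (V = (-15)**2 = 225)
607*(((J/(-361) + 180/(-109)) + D(21, 5))*(-133 + 399) + V) = 607*(((-115/3/(-361) + 180/(-109)) + 1/5)*(-133 + 399) + 225) = 607*(((-115/3*(-1/361) + 180*(-1/109)) + 1/5)*266 + 225) = 607*(((115/1083 - 180/109) + 1/5)*266 + 225) = 607*((-182405/118047 + 1/5)*266 + 225) = 607*(-793978/590235*266 + 225) = 607*(-11115692/31065 + 225) = 607*(-4126067/31065) = -2504522669/31065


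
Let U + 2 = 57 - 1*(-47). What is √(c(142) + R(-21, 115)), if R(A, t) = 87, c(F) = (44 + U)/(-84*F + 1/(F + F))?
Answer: √998228193236623/3387551 ≈ 9.3267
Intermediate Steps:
U = 102 (U = -2 + (57 - 1*(-47)) = -2 + (57 + 47) = -2 + 104 = 102)
c(F) = 146/(1/(2*F) - 84*F) (c(F) = (44 + 102)/(-84*F + 1/(F + F)) = 146/(-84*F + 1/(2*F)) = 146/(1/(2*F) - 84*F))
√(c(142) + R(-21, 115)) = √(-292*142/(-1 + 168*142²) + 87) = √(-292*142/(-1 + 168*20164) + 87) = √(-292*142/(-1 + 3387552) + 87) = √(-292*142/3387551 + 87) = √(-292*142*1/3387551 + 87) = √(-41464/3387551 + 87) = √(294675473/3387551) = √998228193236623/3387551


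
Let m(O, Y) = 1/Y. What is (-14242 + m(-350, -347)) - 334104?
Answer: -120876063/347 ≈ -3.4835e+5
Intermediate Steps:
(-14242 + m(-350, -347)) - 334104 = (-14242 + 1/(-347)) - 334104 = (-14242 - 1/347) - 334104 = -4941975/347 - 334104 = -120876063/347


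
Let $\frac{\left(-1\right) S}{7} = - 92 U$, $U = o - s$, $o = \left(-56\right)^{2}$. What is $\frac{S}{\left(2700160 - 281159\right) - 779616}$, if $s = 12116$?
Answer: $- \frac{1156624}{327877} \approx -3.5276$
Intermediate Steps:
$o = 3136$
$U = -8980$ ($U = 3136 - 12116 = -8980$)
$S = -5783120$ ($S = - 7 \left(\left(-92\right) \left(-8980\right)\right) = \left(-7\right) 826160 = -5783120$)
$\frac{S}{\left(2700160 - 281159\right) - 779616} = - \frac{5783120}{\left(2700160 - 281159\right) - 779616} = - \frac{5783120}{2419001 - 779616} = - \frac{5783120}{1639385} = \left(-5783120\right) \frac{1}{1639385} = - \frac{1156624}{327877}$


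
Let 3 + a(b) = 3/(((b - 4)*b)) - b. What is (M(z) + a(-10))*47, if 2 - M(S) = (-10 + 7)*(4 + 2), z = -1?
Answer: 177801/140 ≈ 1270.0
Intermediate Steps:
M(S) = 20 (M(S) = 2 - (-10 + 7)*(4 + 2) = 2 - (-3)*6 = 2 - 1*(-18) = 2 + 18 = 20)
a(b) = -3 - b + 3/(b*(-4 + b)) (a(b) = -3 + (3/(((b - 4)*b)) - b) = -3 + (3/(((-4 + b)*b)) - b) = -3 + (3/((b*(-4 + b))) - b) = -3 + (3*(1/(b*(-4 + b))) - b) = -3 + (3/(b*(-4 + b)) - b) = -3 + (-b + 3/(b*(-4 + b))) = -3 - b + 3/(b*(-4 + b)))
(M(z) + a(-10))*47 = (20 + (3 + (-10)² - 1*(-10)³ + 12*(-10))/((-10)*(-4 - 10)))*47 = (20 - ⅒*(3 + 100 - 1*(-1000) - 120)/(-14))*47 = (20 - ⅒*(-1/14)*(3 + 100 + 1000 - 120))*47 = (20 - ⅒*(-1/14)*983)*47 = (20 + 983/140)*47 = (3783/140)*47 = 177801/140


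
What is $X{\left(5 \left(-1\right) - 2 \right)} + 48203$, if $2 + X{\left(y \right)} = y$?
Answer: $48194$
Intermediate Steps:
$X{\left(y \right)} = -2 + y$
$X{\left(5 \left(-1\right) - 2 \right)} + 48203 = \left(-2 + \left(5 \left(-1\right) - 2\right)\right) + 48203 = \left(-2 - 7\right) + 48203 = -9 + 48203 = 48194$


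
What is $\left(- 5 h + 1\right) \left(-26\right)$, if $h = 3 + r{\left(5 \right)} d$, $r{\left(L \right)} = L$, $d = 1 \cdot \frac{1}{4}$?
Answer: $\frac{1053}{2} \approx 526.5$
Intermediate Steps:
$d = \frac{1}{4}$ ($d = 1 \cdot \frac{1}{4} = \frac{1}{4} \approx 0.25$)
$h = \frac{17}{4}$ ($h = 3 + 5 \cdot \frac{1}{4} = 3 + \frac{5}{4} = \frac{17}{4} \approx 4.25$)
$\left(- 5 h + 1\right) \left(-26\right) = \left(\left(-5\right) \frac{17}{4} + 1\right) \left(-26\right) = \left(- \frac{85}{4} + 1\right) \left(-26\right) = \left(- \frac{81}{4}\right) \left(-26\right) = \frac{1053}{2}$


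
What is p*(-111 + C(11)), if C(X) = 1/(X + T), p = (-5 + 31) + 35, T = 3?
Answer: -94733/14 ≈ -6766.6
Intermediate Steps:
p = 61 (p = 26 + 35 = 61)
C(X) = 1/(3 + X) (C(X) = 1/(X + 3) = 1/(3 + X))
p*(-111 + C(11)) = 61*(-111 + 1/(3 + 11)) = 61*(-111 + 1/14) = 61*(-1553/14) = -94733/14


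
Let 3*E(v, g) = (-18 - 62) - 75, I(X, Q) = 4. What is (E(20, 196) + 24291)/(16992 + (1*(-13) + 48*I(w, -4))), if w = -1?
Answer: 72718/51513 ≈ 1.4116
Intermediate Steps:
E(v, g) = -155/3 (E(v, g) = ((-18 - 62) - 75)/3 = (-80 - 75)/3 = (⅓)*(-155) = -155/3)
(E(20, 196) + 24291)/(16992 + (1*(-13) + 48*I(w, -4))) = (-155/3 + 24291)/(16992 + (1*(-13) + 48*4)) = 72718/(3*(16992 + (-13 + 192))) = 72718/(3*(16992 + 179)) = (72718/3)/17171 = (72718/3)*(1/17171) = 72718/51513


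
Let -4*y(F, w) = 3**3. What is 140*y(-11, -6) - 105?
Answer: -1050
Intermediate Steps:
y(F, w) = -27/4 (y(F, w) = -1/4*3**3 = -1/4*27 = -27/4)
140*y(-11, -6) - 105 = 140*(-27/4) - 105 = -945 - 105 = -1050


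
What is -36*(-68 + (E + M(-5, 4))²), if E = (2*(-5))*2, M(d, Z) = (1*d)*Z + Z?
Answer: -44208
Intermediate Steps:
M(d, Z) = Z + Z*d (M(d, Z) = d*Z + Z = Z*d + Z = Z + Z*d)
E = -20 (E = -10*2 = -20)
-36*(-68 + (E + M(-5, 4))²) = -36*(-68 + (-20 + 4*(1 - 5))²) = -36*(-68 + (-20 + 4*(-4))²) = -36*(-68 + (-20 - 16)²) = -36*(-68 + (-36)²) = -36*(-68 + 1296) = -36*1228 = -44208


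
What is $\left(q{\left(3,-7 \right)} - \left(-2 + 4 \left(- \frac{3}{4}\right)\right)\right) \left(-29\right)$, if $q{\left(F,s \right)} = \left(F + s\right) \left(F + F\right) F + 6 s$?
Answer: $3161$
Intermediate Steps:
$q{\left(F,s \right)} = 6 s + 2 F^{2} \left(F + s\right)$ ($q{\left(F,s \right)} = \left(F + s\right) 2 F F + 6 s = 2 F \left(F + s\right) F + 6 s = 2 F^{2} \left(F + s\right) + 6 s = 6 s + 2 F^{2} \left(F + s\right)$)
$\left(q{\left(3,-7 \right)} - \left(-2 + 4 \left(- \frac{3}{4}\right)\right)\right) \left(-29\right) = \left(\left(2 \cdot 3^{3} + 6 \left(-7\right) + 2 \left(-7\right) 3^{2}\right) - \left(-2 + 4 \left(- \frac{3}{4}\right)\right)\right) \left(-29\right) = \left(\left(2 \cdot 27 - 42 + 2 \left(-7\right) 9\right) - \left(-2 + 4 \left(\left(-3\right) \frac{1}{4}\right)\right)\right) \left(-29\right) = \left(\left(54 - 42 - 126\right) + \left(2 - -3\right)\right) \left(-29\right) = \left(-114 + \left(2 + 3\right)\right) \left(-29\right) = \left(-114 + 5\right) \left(-29\right) = \left(-109\right) \left(-29\right) = 3161$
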